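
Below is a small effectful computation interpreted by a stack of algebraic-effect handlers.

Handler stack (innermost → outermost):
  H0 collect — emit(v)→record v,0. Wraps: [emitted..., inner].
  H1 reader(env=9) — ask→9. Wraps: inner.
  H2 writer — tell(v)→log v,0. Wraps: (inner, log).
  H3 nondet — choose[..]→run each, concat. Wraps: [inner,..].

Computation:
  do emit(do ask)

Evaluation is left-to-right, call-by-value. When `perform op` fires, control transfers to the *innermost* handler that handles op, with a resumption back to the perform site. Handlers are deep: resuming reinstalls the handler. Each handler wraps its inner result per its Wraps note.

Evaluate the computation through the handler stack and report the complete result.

Working:
ask @ H1 ⇒ 9
emit(9) @ H0 ⇒ out+=9
H0 returns [9, 0]
H1 returns [9, 0]
H2 returns ([9, 0], ())
H3 returns [([9, 0], ())]
= [([9, 0], ())]

Answer: [([9, 0], ())]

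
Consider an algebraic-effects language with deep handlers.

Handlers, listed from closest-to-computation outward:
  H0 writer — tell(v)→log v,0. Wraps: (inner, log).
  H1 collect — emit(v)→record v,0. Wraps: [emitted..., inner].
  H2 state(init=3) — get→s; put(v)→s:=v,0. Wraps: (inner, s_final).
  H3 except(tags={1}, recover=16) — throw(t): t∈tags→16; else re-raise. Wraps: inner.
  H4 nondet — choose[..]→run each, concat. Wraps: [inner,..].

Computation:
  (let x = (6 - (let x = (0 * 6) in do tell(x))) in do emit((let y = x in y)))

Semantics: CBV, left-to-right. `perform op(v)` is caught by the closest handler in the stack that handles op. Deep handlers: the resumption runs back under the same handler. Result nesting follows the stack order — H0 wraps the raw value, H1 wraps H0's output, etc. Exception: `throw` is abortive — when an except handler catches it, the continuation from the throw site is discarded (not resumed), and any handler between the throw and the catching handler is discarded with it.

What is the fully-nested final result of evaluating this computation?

Evaluation trace:
tell(0) @ H0 ⇒ log+=0
emit(6) @ H1 ⇒ out+=6
H0 returns (0, (0))
H1 returns [6, (0, (0))]
H2 returns ([6, (0, (0))], 3)
H3 returns ([6, (0, (0))], 3)
H4 returns [([6, (0, (0))], 3)]
= [([6, (0, (0))], 3)]

Answer: [([6, (0, (0))], 3)]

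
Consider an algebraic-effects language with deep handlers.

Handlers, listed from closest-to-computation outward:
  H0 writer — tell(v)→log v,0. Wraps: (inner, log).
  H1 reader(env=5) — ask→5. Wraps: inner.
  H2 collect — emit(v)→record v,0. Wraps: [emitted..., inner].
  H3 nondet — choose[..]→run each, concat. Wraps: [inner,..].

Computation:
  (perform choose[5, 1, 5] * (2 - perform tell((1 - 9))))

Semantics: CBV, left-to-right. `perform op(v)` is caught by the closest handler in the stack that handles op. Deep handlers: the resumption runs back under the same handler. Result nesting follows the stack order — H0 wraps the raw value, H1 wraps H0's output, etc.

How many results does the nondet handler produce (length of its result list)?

Working:
choose[5, 1, 5] @ H3
  branch[0] choose=5:
    tell(-8) @ H0 ⇒ log+=-8
    H0 returns (10, (-8))
    H1 returns (10, (-8))
    H2 returns [(10, (-8))]
    H3 returns [[(10, (-8))]]
  branch[1] choose=1:
    tell(-8) @ H0 ⇒ log+=-8
    H0 returns (2, (-8))
    H1 returns (2, (-8))
    H2 returns [(2, (-8))]
    H3 returns [[(2, (-8))]]
  branch[2] choose=5:
    tell(-8) @ H0 ⇒ log+=-8
    H0 returns (10, (-8))
    H1 returns (10, (-8))
    H2 returns [(10, (-8))]
    H3 returns [[(10, (-8))]]
= [[(10, (-8))], [(2, (-8))], [(10, (-8))]]

Answer: 3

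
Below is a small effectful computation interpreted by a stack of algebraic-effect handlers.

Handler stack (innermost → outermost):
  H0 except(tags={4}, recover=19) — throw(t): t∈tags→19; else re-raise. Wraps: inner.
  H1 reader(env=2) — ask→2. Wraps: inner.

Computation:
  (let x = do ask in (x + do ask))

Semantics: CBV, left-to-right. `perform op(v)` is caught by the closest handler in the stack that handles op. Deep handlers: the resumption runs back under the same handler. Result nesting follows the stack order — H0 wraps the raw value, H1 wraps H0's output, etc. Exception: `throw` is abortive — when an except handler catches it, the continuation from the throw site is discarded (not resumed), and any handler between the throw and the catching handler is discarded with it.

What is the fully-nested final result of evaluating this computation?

Evaluation trace:
ask @ H1 ⇒ 2
ask @ H1 ⇒ 2
H0 returns 4
H1 returns 4
= 4

Answer: 4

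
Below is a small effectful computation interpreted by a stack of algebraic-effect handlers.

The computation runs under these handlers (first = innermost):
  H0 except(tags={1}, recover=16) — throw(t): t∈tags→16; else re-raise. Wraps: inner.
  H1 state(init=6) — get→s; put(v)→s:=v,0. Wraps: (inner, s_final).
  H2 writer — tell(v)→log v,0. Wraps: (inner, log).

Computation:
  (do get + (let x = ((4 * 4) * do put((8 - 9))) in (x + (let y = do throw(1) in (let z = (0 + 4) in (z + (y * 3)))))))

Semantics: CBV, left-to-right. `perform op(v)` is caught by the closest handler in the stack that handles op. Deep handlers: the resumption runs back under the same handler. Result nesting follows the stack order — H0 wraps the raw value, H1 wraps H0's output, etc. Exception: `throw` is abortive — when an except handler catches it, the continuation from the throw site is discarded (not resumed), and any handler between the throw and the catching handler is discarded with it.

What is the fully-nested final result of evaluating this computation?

Evaluation trace:
get @ H1 ⇒ 6
put(-1) @ H1 ⇒ s:=-1
throw(1) @ H0 caught ⇒ 16
H1 returns (16, -1)
H2 returns ((16, -1), ())
= ((16, -1), ())

Answer: ((16, -1), ())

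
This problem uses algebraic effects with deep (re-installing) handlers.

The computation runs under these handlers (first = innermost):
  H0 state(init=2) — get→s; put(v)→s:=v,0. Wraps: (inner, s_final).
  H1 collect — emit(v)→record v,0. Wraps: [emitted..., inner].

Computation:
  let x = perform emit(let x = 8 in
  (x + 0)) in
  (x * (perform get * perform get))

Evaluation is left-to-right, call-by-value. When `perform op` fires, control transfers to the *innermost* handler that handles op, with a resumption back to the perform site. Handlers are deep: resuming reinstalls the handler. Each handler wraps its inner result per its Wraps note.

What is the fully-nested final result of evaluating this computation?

Working:
emit(8) @ H1 ⇒ out+=8
get @ H0 ⇒ 2
get @ H0 ⇒ 2
H0 returns (0, 2)
H1 returns [8, (0, 2)]
= [8, (0, 2)]

Answer: [8, (0, 2)]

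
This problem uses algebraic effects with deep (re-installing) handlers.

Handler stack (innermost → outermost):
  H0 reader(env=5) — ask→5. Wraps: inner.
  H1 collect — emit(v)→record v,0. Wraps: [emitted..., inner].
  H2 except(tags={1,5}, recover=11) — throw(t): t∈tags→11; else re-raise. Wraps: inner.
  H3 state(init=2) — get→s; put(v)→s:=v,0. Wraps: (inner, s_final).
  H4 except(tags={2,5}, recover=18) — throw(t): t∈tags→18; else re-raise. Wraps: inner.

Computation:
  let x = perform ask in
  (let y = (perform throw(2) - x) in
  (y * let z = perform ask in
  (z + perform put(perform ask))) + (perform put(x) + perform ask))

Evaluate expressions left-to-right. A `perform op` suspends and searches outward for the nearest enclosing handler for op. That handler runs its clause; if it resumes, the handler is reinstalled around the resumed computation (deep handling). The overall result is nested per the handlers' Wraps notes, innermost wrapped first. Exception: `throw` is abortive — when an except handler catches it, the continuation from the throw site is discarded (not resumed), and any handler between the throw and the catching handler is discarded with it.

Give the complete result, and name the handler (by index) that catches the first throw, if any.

Step-by-step:
ask @ H0 ⇒ 5
throw(2) @ H2 re-raised
throw(2) @ H4 caught ⇒ 18
= 18

Answer: 18 ; first throw caught by: H4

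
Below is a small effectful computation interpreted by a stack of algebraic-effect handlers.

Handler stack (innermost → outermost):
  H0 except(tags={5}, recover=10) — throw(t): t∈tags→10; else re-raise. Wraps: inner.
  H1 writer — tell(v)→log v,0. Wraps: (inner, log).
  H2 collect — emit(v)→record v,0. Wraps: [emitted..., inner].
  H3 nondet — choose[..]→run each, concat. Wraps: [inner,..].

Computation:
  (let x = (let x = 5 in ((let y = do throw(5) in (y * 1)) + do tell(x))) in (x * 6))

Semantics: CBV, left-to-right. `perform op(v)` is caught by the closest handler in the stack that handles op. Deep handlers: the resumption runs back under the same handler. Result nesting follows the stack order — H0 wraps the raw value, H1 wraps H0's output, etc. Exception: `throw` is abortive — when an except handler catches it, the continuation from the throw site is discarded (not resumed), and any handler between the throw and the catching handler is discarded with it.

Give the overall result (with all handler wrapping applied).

Evaluation trace:
throw(5) @ H0 caught ⇒ 10
H1 returns (10, ())
H2 returns [(10, ())]
H3 returns [[(10, ())]]
= [[(10, ())]]

Answer: [[(10, ())]]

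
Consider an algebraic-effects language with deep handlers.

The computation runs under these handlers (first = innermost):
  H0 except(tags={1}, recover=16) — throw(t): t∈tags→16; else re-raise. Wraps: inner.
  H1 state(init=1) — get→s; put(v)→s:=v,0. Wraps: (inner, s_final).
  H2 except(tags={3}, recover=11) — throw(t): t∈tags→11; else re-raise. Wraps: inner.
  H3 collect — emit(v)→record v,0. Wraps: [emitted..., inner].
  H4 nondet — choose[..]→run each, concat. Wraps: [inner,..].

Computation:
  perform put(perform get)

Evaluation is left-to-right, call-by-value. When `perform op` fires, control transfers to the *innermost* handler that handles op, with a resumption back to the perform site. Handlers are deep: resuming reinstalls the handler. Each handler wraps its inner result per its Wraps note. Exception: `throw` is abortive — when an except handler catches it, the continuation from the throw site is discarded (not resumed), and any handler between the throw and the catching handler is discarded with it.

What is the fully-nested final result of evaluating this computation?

Step-by-step:
get @ H1 ⇒ 1
put(1) @ H1 ⇒ s:=1
H0 returns 0
H1 returns (0, 1)
H2 returns (0, 1)
H3 returns [(0, 1)]
H4 returns [[(0, 1)]]
= [[(0, 1)]]

Answer: [[(0, 1)]]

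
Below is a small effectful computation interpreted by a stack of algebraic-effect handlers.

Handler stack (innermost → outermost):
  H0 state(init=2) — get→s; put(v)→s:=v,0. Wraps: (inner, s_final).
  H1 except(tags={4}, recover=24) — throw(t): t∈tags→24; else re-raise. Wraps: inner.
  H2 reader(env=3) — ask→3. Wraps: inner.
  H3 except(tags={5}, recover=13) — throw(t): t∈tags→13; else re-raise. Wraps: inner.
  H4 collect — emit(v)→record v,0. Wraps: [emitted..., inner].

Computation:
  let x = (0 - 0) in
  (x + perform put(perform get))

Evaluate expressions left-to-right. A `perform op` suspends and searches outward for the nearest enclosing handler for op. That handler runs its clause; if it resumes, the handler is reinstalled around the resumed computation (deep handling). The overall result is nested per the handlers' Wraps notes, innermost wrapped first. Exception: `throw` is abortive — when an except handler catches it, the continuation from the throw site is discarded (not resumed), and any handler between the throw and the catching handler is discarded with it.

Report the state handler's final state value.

Answer: 2

Evaluation trace:
get @ H0 ⇒ 2
put(2) @ H0 ⇒ s:=2
H0 returns (0, 2)
H1 returns (0, 2)
H2 returns (0, 2)
H3 returns (0, 2)
H4 returns [(0, 2)]
= [(0, 2)]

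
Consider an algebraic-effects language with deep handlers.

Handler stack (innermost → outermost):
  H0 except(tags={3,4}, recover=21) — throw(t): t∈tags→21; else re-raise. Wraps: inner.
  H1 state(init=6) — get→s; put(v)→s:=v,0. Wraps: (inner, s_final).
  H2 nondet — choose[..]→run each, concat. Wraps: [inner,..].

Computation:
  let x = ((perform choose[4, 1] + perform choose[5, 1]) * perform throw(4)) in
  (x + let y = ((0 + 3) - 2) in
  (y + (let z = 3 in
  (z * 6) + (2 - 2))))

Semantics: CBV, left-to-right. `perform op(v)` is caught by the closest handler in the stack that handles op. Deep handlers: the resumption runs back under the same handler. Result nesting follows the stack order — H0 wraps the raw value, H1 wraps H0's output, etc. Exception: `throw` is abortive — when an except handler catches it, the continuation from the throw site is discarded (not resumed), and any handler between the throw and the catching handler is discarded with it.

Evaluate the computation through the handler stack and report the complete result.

Answer: [(21, 6), (21, 6), (21, 6), (21, 6)]

Evaluation trace:
choose[4, 1] @ H2
  branch[0] choose=4:
    choose[5, 1] @ H2
      branch[0] choose=5:
        throw(4) @ H0 caught ⇒ 21
        H1 returns (21, 6)
        H2 returns [(21, 6)]
      branch[1] choose=1:
        throw(4) @ H0 caught ⇒ 21
        H1 returns (21, 6)
        H2 returns [(21, 6)]
  branch[1] choose=1:
    choose[5, 1] @ H2
      branch[0] choose=5:
        throw(4) @ H0 caught ⇒ 21
        H1 returns (21, 6)
        H2 returns [(21, 6)]
      branch[1] choose=1:
        throw(4) @ H0 caught ⇒ 21
        H1 returns (21, 6)
        H2 returns [(21, 6)]
= [(21, 6), (21, 6), (21, 6), (21, 6)]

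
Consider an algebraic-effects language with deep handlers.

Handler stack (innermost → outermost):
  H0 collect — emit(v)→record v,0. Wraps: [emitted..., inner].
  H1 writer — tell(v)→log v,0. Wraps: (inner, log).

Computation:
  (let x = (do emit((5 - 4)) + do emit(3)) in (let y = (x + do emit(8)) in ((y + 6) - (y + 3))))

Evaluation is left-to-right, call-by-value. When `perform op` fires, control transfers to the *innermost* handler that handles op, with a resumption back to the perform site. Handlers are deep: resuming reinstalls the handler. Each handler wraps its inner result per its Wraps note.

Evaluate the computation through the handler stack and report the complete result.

Step-by-step:
emit(1) @ H0 ⇒ out+=1
emit(3) @ H0 ⇒ out+=3
emit(8) @ H0 ⇒ out+=8
H0 returns [1, 3, 8, 3]
H1 returns ([1, 3, 8, 3], ())
= ([1, 3, 8, 3], ())

Answer: ([1, 3, 8, 3], ())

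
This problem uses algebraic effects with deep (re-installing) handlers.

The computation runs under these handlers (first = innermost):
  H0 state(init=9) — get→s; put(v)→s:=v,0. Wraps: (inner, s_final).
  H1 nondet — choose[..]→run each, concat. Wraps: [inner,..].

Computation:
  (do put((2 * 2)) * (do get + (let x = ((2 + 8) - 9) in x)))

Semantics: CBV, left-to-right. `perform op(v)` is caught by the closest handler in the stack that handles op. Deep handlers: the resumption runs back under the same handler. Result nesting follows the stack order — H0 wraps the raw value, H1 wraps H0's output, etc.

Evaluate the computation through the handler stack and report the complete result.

Step-by-step:
put(4) @ H0 ⇒ s:=4
get @ H0 ⇒ 4
H0 returns (0, 4)
H1 returns [(0, 4)]
= [(0, 4)]

Answer: [(0, 4)]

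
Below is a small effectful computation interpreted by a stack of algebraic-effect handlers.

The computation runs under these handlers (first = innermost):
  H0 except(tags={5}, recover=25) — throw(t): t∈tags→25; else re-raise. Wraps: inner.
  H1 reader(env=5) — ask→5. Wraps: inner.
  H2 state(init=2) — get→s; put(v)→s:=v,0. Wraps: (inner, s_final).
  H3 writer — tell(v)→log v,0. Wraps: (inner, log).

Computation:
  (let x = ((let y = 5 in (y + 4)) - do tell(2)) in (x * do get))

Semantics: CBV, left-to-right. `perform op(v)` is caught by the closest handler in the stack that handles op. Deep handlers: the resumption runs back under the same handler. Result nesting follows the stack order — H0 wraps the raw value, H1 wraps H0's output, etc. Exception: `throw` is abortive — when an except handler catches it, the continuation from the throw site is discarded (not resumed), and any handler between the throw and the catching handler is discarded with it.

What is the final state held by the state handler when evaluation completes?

Answer: 2

Step-by-step:
tell(2) @ H3 ⇒ log+=2
get @ H2 ⇒ 2
H0 returns 18
H1 returns 18
H2 returns (18, 2)
H3 returns ((18, 2), (2))
= ((18, 2), (2))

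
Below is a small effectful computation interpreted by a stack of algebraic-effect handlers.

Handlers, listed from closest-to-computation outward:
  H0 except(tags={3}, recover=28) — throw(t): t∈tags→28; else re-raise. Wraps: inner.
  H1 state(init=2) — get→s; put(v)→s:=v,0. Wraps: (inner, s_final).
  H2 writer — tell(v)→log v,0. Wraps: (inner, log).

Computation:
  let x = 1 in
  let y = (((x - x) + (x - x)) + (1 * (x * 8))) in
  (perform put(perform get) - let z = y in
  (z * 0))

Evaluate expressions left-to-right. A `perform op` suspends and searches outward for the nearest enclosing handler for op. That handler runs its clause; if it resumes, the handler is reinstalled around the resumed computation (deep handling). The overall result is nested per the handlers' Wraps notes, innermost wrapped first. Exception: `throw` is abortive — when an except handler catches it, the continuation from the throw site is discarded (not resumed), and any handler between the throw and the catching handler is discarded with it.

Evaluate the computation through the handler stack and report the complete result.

Step-by-step:
get @ H1 ⇒ 2
put(2) @ H1 ⇒ s:=2
H0 returns 0
H1 returns (0, 2)
H2 returns ((0, 2), ())
= ((0, 2), ())

Answer: ((0, 2), ())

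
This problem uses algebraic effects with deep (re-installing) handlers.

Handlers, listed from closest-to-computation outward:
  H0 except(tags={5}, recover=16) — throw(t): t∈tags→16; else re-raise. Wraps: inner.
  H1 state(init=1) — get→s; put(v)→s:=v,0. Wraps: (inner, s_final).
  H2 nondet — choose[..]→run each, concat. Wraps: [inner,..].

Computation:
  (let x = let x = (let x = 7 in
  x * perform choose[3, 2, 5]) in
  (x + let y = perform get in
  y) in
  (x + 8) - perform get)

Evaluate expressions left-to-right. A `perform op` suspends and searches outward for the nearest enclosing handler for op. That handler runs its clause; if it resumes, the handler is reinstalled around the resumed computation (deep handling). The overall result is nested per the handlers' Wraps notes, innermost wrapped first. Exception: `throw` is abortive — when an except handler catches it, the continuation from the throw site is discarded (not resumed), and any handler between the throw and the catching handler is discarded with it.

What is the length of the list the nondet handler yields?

Step-by-step:
choose[3, 2, 5] @ H2
  branch[0] choose=3:
    get @ H1 ⇒ 1
    get @ H1 ⇒ 1
    H0 returns 29
    H1 returns (29, 1)
    H2 returns [(29, 1)]
  branch[1] choose=2:
    get @ H1 ⇒ 1
    get @ H1 ⇒ 1
    H0 returns 22
    H1 returns (22, 1)
    H2 returns [(22, 1)]
  branch[2] choose=5:
    get @ H1 ⇒ 1
    get @ H1 ⇒ 1
    H0 returns 43
    H1 returns (43, 1)
    H2 returns [(43, 1)]
= [(29, 1), (22, 1), (43, 1)]

Answer: 3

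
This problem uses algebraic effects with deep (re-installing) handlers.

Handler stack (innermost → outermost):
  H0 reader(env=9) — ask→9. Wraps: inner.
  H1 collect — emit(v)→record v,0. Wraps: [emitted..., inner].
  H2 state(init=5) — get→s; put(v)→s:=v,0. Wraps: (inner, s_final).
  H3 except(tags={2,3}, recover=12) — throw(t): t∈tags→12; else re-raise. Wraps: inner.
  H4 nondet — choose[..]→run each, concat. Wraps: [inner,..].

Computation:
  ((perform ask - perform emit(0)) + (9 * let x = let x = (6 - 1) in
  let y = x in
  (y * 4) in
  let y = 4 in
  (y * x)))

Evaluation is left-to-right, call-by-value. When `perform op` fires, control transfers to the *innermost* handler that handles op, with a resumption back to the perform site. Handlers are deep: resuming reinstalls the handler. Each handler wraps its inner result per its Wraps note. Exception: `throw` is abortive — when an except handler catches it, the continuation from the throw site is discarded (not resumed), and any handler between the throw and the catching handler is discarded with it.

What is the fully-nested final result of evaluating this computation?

Answer: [([0, 729], 5)]

Evaluation trace:
ask @ H0 ⇒ 9
emit(0) @ H1 ⇒ out+=0
H0 returns 729
H1 returns [0, 729]
H2 returns ([0, 729], 5)
H3 returns ([0, 729], 5)
H4 returns [([0, 729], 5)]
= [([0, 729], 5)]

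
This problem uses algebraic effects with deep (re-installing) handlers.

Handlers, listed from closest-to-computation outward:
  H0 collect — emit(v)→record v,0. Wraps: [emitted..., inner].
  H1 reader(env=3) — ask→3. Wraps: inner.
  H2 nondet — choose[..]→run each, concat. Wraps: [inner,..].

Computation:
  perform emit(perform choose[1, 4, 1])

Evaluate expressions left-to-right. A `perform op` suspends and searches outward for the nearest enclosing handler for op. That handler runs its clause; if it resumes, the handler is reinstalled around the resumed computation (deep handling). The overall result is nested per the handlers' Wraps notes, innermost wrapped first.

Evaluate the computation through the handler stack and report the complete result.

Working:
choose[1, 4, 1] @ H2
  branch[0] choose=1:
    emit(1) @ H0 ⇒ out+=1
    H0 returns [1, 0]
    H1 returns [1, 0]
    H2 returns [[1, 0]]
  branch[1] choose=4:
    emit(4) @ H0 ⇒ out+=4
    H0 returns [4, 0]
    H1 returns [4, 0]
    H2 returns [[4, 0]]
  branch[2] choose=1:
    emit(1) @ H0 ⇒ out+=1
    H0 returns [1, 0]
    H1 returns [1, 0]
    H2 returns [[1, 0]]
= [[1, 0], [4, 0], [1, 0]]

Answer: [[1, 0], [4, 0], [1, 0]]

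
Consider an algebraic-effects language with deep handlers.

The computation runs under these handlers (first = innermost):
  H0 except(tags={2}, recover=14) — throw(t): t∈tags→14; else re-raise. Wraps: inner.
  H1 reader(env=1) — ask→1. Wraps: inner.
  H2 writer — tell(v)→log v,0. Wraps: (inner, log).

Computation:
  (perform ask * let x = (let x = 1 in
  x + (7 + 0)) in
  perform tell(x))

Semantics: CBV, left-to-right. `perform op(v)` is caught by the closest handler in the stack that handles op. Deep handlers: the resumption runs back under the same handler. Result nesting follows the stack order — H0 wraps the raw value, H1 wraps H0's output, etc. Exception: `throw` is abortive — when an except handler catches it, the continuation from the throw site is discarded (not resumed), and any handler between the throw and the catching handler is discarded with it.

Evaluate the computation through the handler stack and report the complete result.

Answer: (0, (8))

Evaluation trace:
ask @ H1 ⇒ 1
tell(8) @ H2 ⇒ log+=8
H0 returns 0
H1 returns 0
H2 returns (0, (8))
= (0, (8))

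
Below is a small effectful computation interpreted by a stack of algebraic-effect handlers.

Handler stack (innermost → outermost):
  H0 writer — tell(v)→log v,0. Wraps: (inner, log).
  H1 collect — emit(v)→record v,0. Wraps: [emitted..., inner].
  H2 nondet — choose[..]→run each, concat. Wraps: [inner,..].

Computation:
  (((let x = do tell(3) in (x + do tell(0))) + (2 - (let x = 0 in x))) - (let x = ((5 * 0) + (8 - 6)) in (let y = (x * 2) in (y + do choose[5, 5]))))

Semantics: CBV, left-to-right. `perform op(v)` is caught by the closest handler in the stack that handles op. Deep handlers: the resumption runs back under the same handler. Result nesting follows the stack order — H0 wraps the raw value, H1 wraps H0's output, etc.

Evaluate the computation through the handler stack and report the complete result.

Answer: [[(-7, (3, 0))], [(-7, (3, 0))]]

Evaluation trace:
tell(3) @ H0 ⇒ log+=3
tell(0) @ H0 ⇒ log+=0
choose[5, 5] @ H2
  branch[0] choose=5:
    H0 returns (-7, (3, 0))
    H1 returns [(-7, (3, 0))]
    H2 returns [[(-7, (3, 0))]]
  branch[1] choose=5:
    H0 returns (-7, (3, 0))
    H1 returns [(-7, (3, 0))]
    H2 returns [[(-7, (3, 0))]]
= [[(-7, (3, 0))], [(-7, (3, 0))]]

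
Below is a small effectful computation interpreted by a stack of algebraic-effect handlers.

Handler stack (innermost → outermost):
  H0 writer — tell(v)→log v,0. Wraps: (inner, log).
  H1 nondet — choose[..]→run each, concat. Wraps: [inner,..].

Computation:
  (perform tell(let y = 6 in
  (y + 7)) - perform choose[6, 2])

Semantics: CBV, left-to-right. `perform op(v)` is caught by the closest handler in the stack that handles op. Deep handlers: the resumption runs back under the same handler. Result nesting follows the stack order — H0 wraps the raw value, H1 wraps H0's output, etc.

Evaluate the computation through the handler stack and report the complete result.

Answer: [(-6, (13)), (-2, (13))]

Step-by-step:
tell(13) @ H0 ⇒ log+=13
choose[6, 2] @ H1
  branch[0] choose=6:
    H0 returns (-6, (13))
    H1 returns [(-6, (13))]
  branch[1] choose=2:
    H0 returns (-2, (13))
    H1 returns [(-2, (13))]
= [(-6, (13)), (-2, (13))]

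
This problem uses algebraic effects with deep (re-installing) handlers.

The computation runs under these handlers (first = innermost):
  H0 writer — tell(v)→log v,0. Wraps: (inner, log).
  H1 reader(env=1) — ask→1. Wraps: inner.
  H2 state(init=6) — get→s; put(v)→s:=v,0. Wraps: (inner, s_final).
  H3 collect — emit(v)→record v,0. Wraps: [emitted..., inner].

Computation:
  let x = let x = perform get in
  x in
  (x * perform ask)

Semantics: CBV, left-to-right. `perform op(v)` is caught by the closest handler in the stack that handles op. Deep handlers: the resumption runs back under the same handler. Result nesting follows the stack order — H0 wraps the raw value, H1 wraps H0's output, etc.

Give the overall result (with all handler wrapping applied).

Evaluation trace:
get @ H2 ⇒ 6
ask @ H1 ⇒ 1
H0 returns (6, ())
H1 returns (6, ())
H2 returns ((6, ()), 6)
H3 returns [((6, ()), 6)]
= [((6, ()), 6)]

Answer: [((6, ()), 6)]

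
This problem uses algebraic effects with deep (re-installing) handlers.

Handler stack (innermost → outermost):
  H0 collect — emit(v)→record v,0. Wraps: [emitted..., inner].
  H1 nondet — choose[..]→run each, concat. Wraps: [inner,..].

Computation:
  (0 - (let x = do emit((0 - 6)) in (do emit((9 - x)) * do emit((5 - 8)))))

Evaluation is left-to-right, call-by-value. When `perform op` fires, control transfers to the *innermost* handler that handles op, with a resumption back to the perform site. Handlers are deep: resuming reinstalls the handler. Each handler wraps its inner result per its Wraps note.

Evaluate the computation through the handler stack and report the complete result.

Answer: [[-6, 9, -3, 0]]

Step-by-step:
emit(-6) @ H0 ⇒ out+=-6
emit(9) @ H0 ⇒ out+=9
emit(-3) @ H0 ⇒ out+=-3
H0 returns [-6, 9, -3, 0]
H1 returns [[-6, 9, -3, 0]]
= [[-6, 9, -3, 0]]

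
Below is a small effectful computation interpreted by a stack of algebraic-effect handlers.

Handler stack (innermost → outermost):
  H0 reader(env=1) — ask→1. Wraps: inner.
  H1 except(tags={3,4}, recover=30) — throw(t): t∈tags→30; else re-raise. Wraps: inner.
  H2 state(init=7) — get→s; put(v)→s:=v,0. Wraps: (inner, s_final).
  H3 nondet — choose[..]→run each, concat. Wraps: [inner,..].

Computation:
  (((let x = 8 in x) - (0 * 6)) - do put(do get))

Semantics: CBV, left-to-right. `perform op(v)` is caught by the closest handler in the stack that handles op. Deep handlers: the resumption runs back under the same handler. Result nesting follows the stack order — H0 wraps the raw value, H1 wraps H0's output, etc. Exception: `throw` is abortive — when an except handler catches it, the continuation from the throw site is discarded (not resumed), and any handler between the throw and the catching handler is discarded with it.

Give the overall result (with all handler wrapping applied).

Answer: [(8, 7)]

Step-by-step:
get @ H2 ⇒ 7
put(7) @ H2 ⇒ s:=7
H0 returns 8
H1 returns 8
H2 returns (8, 7)
H3 returns [(8, 7)]
= [(8, 7)]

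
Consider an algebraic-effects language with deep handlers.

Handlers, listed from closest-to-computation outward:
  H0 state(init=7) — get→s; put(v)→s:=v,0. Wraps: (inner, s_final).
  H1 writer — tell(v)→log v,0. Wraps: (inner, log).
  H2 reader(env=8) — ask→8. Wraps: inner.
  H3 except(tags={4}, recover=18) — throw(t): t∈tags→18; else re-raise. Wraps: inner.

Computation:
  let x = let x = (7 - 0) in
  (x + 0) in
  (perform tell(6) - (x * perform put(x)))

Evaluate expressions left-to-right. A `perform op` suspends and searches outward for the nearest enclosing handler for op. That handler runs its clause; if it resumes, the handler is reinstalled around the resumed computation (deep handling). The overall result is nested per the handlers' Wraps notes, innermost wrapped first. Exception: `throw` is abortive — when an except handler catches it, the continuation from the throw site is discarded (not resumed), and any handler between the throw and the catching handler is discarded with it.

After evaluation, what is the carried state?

Answer: 7

Evaluation trace:
tell(6) @ H1 ⇒ log+=6
put(7) @ H0 ⇒ s:=7
H0 returns (0, 7)
H1 returns ((0, 7), (6))
H2 returns ((0, 7), (6))
H3 returns ((0, 7), (6))
= ((0, 7), (6))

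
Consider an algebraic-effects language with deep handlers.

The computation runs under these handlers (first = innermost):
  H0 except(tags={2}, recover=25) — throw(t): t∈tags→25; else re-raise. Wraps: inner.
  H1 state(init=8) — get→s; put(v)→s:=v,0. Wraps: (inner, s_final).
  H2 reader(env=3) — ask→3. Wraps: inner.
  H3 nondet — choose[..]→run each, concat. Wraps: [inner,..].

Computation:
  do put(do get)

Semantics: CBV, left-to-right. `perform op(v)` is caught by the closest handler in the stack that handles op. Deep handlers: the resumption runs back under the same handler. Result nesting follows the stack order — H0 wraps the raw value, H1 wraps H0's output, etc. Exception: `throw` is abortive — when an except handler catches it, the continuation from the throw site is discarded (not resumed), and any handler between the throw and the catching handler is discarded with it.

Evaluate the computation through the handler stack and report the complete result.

Evaluation trace:
get @ H1 ⇒ 8
put(8) @ H1 ⇒ s:=8
H0 returns 0
H1 returns (0, 8)
H2 returns (0, 8)
H3 returns [(0, 8)]
= [(0, 8)]

Answer: [(0, 8)]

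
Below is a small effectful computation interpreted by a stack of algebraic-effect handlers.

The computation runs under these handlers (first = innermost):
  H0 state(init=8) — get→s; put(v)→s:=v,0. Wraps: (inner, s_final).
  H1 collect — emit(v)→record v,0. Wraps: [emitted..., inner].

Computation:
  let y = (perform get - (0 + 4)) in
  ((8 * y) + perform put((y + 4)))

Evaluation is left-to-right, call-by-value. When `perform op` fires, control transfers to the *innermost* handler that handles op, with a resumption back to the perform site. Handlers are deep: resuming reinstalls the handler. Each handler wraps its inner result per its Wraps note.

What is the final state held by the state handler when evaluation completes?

Step-by-step:
get @ H0 ⇒ 8
put(8) @ H0 ⇒ s:=8
H0 returns (32, 8)
H1 returns [(32, 8)]
= [(32, 8)]

Answer: 8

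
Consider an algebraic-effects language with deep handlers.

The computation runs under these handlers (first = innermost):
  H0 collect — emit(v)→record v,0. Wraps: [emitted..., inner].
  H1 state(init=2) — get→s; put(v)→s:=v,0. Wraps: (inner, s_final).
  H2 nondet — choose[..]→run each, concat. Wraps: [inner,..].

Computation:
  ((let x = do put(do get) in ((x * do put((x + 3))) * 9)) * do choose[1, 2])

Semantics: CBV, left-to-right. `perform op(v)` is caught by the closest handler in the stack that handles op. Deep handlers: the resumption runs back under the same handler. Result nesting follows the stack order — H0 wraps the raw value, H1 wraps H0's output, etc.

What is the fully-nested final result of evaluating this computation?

Answer: [([0], 3), ([0], 3)]

Working:
get @ H1 ⇒ 2
put(2) @ H1 ⇒ s:=2
put(3) @ H1 ⇒ s:=3
choose[1, 2] @ H2
  branch[0] choose=1:
    H0 returns [0]
    H1 returns ([0], 3)
    H2 returns [([0], 3)]
  branch[1] choose=2:
    H0 returns [0]
    H1 returns ([0], 3)
    H2 returns [([0], 3)]
= [([0], 3), ([0], 3)]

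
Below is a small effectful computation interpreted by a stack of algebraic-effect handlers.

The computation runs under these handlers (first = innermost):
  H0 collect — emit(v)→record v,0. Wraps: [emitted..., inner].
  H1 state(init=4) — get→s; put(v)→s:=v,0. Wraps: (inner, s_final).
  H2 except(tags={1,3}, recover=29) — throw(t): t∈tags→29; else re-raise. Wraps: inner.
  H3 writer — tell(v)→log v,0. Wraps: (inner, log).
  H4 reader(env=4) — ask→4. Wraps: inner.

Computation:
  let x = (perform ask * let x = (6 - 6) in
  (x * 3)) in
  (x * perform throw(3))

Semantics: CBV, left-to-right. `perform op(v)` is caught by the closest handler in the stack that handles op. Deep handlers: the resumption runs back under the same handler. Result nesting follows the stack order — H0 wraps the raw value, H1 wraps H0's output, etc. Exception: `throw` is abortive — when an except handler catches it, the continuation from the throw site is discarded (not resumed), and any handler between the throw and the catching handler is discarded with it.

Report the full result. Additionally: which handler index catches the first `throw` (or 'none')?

Working:
ask @ H4 ⇒ 4
throw(3) @ H2 caught ⇒ 29
H3 returns (29, ())
H4 returns (29, ())
= (29, ())

Answer: (29, ()) ; first throw caught by: H2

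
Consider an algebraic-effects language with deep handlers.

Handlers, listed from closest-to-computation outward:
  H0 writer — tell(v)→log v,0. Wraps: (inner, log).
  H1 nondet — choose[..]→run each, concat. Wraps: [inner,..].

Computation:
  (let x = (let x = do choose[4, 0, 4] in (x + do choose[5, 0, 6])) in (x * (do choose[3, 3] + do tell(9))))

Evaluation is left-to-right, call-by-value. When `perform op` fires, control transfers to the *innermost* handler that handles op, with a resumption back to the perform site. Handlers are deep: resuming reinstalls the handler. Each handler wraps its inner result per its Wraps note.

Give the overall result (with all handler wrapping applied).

Answer: [(27, (9)), (27, (9)), (12, (9)), (12, (9)), (30, (9)), (30, (9)), (15, (9)), (15, (9)), (0, (9)), (0, (9)), (18, (9)), (18, (9)), (27, (9)), (27, (9)), (12, (9)), (12, (9)), (30, (9)), (30, (9))]

Working:
choose[4, 0, 4] @ H1
  branch[0] choose=4:
    choose[5, 0, 6] @ H1
      branch[0] choose=5:
        choose[3, 3] @ H1
          branch[0] choose=3:
            tell(9) @ H0 ⇒ log+=9
            H0 returns (27, (9))
            H1 returns [(27, (9))]
          branch[1] choose=3:
            tell(9) @ H0 ⇒ log+=9
            H0 returns (27, (9))
            H1 returns [(27, (9))]
      branch[1] choose=0:
        choose[3, 3] @ H1
          branch[0] choose=3:
            tell(9) @ H0 ⇒ log+=9
            H0 returns (12, (9))
            H1 returns [(12, (9))]
          branch[1] choose=3:
            tell(9) @ H0 ⇒ log+=9
            H0 returns (12, (9))
            H1 returns [(12, (9))]
      branch[2] choose=6:
        choose[3, 3] @ H1
          branch[0] choose=3:
            tell(9) @ H0 ⇒ log+=9
            H0 returns (30, (9))
            H1 returns [(30, (9))]
          branch[1] choose=3:
            tell(9) @ H0 ⇒ log+=9
            H0 returns (30, (9))
            H1 returns [(30, (9))]
  branch[1] choose=0:
    choose[5, 0, 6] @ H1
      branch[0] choose=5:
        choose[3, 3] @ H1
          branch[0] choose=3:
            tell(9) @ H0 ⇒ log+=9
            H0 returns (15, (9))
            H1 returns [(15, (9))]
          branch[1] choose=3:
            tell(9) @ H0 ⇒ log+=9
            H0 returns (15, (9))
            H1 returns [(15, (9))]
      branch[1] choose=0:
        choose[3, 3] @ H1
          branch[0] choose=3:
            tell(9) @ H0 ⇒ log+=9
            H0 returns (0, (9))
            H1 returns [(0, (9))]
          branch[1] choose=3:
            tell(9) @ H0 ⇒ log+=9
            H0 returns (0, (9))
            H1 returns [(0, (9))]
      branch[2] choose=6:
        choose[3, 3] @ H1
          branch[0] choose=3:
            tell(9) @ H0 ⇒ log+=9
            H0 returns (18, (9))
            H1 returns [(18, (9))]
          branch[1] choose=3:
            tell(9) @ H0 ⇒ log+=9
            H0 returns (18, (9))
            H1 returns [(18, (9))]
  branch[2] choose=4:
    choose[5, 0, 6] @ H1
      branch[0] choose=5:
        choose[3, 3] @ H1
          branch[0] choose=3:
            tell(9) @ H0 ⇒ log+=9
            H0 returns (27, (9))
            H1 returns [(27, (9))]
          branch[1] choose=3:
            tell(9) @ H0 ⇒ log+=9
            H0 returns (27, (9))
            H1 returns [(27, (9))]
      branch[1] choose=0:
        choose[3, 3] @ H1
          branch[0] choose=3:
            tell(9) @ H0 ⇒ log+=9
            H0 returns (12, (9))
            H1 returns [(12, (9))]
          branch[1] choose=3:
            tell(9) @ H0 ⇒ log+=9
            H0 returns (12, (9))
            H1 returns [(12, (9))]
      branch[2] choose=6:
        choose[3, 3] @ H1
          branch[0] choose=3:
            tell(9) @ H0 ⇒ log+=9
            H0 returns (30, (9))
            H1 returns [(30, (9))]
          branch[1] choose=3:
            tell(9) @ H0 ⇒ log+=9
            H0 returns (30, (9))
            H1 returns [(30, (9))]
= [(27, (9)), (27, (9)), (12, (9)), (12, (9)), (30, (9)), (30, (9)), (15, (9)), (15, (9)), (0, (9)), (0, (9)), (18, (9)), (18, (9)), (27, (9)), (27, (9)), (12, (9)), (12, (9)), (30, (9)), (30, (9))]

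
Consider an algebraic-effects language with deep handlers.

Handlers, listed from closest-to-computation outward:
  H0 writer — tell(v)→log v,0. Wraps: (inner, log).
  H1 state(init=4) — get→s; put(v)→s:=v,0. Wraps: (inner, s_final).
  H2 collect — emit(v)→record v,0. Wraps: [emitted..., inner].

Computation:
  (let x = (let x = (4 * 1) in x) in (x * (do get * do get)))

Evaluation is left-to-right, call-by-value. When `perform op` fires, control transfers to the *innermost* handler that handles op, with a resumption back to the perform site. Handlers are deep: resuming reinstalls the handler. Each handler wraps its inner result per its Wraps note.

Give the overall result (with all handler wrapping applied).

Evaluation trace:
get @ H1 ⇒ 4
get @ H1 ⇒ 4
H0 returns (64, ())
H1 returns ((64, ()), 4)
H2 returns [((64, ()), 4)]
= [((64, ()), 4)]

Answer: [((64, ()), 4)]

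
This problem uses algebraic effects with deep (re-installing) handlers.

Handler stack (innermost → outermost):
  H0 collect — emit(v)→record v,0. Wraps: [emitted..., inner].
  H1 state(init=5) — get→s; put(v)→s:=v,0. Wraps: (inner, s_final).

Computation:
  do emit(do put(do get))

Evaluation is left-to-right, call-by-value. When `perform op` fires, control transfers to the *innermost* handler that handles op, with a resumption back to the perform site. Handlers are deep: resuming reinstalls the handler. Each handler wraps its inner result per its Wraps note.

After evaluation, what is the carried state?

Working:
get @ H1 ⇒ 5
put(5) @ H1 ⇒ s:=5
emit(0) @ H0 ⇒ out+=0
H0 returns [0, 0]
H1 returns ([0, 0], 5)
= ([0, 0], 5)

Answer: 5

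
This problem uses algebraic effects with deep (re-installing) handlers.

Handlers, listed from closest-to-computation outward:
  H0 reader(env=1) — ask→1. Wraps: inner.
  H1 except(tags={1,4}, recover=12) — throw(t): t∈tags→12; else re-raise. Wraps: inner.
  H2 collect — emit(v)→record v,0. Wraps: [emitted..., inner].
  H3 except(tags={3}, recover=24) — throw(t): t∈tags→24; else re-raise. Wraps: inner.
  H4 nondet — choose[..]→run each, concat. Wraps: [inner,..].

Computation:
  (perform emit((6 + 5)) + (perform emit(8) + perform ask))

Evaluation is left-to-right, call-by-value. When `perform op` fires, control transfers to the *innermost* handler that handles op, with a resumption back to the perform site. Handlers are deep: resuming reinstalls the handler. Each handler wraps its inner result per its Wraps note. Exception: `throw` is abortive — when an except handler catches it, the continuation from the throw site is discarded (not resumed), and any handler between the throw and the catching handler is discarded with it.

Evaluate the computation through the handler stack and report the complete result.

Evaluation trace:
emit(11) @ H2 ⇒ out+=11
emit(8) @ H2 ⇒ out+=8
ask @ H0 ⇒ 1
H0 returns 1
H1 returns 1
H2 returns [11, 8, 1]
H3 returns [11, 8, 1]
H4 returns [[11, 8, 1]]
= [[11, 8, 1]]

Answer: [[11, 8, 1]]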